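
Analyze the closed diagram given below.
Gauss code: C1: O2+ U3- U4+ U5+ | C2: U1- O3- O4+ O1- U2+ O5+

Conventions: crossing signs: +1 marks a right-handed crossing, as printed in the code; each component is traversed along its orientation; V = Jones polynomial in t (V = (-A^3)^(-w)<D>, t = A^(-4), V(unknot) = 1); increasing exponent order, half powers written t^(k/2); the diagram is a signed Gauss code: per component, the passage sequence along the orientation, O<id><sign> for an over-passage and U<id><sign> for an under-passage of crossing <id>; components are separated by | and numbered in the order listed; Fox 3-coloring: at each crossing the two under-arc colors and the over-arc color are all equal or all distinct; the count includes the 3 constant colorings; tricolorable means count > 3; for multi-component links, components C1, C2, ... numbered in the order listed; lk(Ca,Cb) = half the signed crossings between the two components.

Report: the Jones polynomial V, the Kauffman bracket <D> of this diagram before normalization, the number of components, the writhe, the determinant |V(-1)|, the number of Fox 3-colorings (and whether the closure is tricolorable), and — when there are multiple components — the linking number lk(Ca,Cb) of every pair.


Jones polynomial: V(t) = -t^(1/2) - t^(5/2)
<D> = A^-7 + A; writhe +1
components 2, writhe +1 (5 crossings)
linking number lk(C1,C2) = +1
3-colorings: 3 of 3^5, det 2 — not tricolorable
note: |V(-1)| = 2: so not tricolorable, since 3 does not divide 2


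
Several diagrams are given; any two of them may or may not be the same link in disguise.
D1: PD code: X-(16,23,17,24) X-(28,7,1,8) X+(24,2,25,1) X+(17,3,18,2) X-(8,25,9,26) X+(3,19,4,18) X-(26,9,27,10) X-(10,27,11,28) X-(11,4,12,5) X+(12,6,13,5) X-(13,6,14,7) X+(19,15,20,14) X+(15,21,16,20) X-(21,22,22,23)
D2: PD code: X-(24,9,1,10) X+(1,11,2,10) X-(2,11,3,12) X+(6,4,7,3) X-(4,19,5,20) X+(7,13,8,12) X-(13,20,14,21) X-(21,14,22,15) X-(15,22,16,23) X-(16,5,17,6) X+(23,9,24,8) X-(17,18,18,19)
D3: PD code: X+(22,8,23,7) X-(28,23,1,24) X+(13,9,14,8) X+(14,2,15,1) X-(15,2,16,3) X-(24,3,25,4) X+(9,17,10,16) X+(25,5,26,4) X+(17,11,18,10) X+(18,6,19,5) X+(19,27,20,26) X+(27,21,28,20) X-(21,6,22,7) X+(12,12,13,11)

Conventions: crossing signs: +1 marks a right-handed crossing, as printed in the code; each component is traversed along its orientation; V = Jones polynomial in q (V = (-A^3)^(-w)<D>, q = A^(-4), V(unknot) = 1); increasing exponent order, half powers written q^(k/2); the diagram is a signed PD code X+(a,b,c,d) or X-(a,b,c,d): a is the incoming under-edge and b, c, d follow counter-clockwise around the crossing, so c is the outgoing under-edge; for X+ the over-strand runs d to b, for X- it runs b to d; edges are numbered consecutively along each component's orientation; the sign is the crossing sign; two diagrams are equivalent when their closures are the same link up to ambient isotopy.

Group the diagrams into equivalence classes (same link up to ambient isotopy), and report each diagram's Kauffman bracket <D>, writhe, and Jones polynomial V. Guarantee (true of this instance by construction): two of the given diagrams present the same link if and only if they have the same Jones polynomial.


classes: {D1} | {D2} | {D3}
V(D1) = 1  [14 crossings, <D> = A^-6, w = -2]
V(D2) = -q^-6 + q^-5 - q^-4 + 2q^-3 - q^-2 + q^-1  (w -4, c 12, <D> = A^-8 - A^-4 + 2 - A^4 + A^8 - A^12)
D3 (bracket -A^2 + A^6 + A^14; 14 crossings at w = +6): V = q + q^3 - q^4
note: 3 values of V(q) split the 3 diagrams


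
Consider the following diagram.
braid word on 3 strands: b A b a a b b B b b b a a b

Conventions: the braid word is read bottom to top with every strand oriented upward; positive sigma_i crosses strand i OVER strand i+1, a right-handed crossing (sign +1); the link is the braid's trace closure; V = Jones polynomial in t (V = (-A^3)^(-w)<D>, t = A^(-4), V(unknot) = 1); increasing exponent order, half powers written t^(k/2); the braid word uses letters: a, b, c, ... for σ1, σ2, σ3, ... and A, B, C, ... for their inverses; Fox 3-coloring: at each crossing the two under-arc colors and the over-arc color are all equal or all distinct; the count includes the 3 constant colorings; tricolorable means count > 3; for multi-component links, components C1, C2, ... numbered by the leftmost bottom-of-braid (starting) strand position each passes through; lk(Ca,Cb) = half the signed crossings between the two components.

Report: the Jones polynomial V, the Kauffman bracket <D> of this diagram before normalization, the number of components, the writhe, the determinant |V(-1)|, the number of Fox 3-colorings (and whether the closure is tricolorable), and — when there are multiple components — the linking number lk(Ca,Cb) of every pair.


V(t) = t^4 + 2t^7 - 4t^8 + 5t^9 - 5t^10 + 5t^11 - 4t^12 + 2t^13 - t^14
bracket: -A^-26 + 2A^-22 - 4A^-18 + 5A^-14 - 5A^-10 + 5A^-6 - 4A^-2 + 2A^2 + A^14, w = +10
1 component, writhe +10, over 14 crossings
det 27, colorings 9 of 3^14 — tricolorable
observation: |V(-1)| = 27: so tricolorable, since 3 divides 27


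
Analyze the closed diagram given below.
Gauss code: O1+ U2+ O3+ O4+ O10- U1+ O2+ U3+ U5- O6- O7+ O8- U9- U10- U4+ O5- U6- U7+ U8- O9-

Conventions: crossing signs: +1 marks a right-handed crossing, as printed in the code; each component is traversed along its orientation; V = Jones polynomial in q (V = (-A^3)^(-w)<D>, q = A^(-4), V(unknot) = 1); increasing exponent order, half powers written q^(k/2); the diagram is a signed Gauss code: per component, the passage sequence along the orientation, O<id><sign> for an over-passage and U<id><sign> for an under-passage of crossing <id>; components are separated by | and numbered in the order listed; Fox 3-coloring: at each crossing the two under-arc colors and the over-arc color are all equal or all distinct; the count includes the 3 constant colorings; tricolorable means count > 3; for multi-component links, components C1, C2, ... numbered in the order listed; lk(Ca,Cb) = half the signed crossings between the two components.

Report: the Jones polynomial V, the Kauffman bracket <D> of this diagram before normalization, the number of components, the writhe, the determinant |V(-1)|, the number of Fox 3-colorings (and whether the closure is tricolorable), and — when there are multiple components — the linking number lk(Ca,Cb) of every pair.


Jones polynomial: V(q) = -q^-3 + q^-2 - q^-1 + 3 - q + q^2 - q^3
<D> = -A^-12 + A^-8 - A^-4 + 3 - A^4 + A^8 - A^12; writhe 0
components 1, writhe 0 (10 crossings)
3-colorings: 27 of 3^10, det 9 — tricolorable
note: w = 0 (over 10 crossings) is diagram-only; (-A^3)^(0) removes it from V


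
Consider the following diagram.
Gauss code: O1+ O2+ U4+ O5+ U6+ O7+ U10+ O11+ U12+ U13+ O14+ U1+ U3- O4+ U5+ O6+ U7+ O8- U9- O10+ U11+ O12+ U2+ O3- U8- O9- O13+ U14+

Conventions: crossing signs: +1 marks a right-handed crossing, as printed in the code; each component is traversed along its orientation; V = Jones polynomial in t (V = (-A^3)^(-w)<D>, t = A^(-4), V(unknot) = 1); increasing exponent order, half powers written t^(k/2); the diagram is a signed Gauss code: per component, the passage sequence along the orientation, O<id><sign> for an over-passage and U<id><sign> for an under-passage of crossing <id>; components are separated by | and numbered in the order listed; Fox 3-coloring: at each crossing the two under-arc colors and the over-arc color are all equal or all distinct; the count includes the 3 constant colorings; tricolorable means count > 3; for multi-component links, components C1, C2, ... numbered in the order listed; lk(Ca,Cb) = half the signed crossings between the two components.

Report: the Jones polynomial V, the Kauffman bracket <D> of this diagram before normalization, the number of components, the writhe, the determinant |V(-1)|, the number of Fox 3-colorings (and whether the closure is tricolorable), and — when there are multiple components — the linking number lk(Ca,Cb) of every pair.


V = -t^2 + 4t^3 - 7t^4 + 13t^5 - 18t^6 + 22t^7 - 23t^8 + 22t^9 - 18t^10 + 12t^11 - 7t^12 + 3t^13 - t^14
<D> = -A^-32 + 3A^-28 - 7A^-24 + 12A^-20 - 18A^-16 + 22A^-12 - 23A^-8 + 22A^-4 - 18 + 13A^4 - 7A^8 + 4A^12 - A^16 (w = +8)
1 component over 14 crossings, w = +8
3 Fox colorings among 3^14, |V(-1)| = 151: not tricolorable
why: w = +8 shifts under R1 moves; the (-A^3)^(-8) factor cancels that in V


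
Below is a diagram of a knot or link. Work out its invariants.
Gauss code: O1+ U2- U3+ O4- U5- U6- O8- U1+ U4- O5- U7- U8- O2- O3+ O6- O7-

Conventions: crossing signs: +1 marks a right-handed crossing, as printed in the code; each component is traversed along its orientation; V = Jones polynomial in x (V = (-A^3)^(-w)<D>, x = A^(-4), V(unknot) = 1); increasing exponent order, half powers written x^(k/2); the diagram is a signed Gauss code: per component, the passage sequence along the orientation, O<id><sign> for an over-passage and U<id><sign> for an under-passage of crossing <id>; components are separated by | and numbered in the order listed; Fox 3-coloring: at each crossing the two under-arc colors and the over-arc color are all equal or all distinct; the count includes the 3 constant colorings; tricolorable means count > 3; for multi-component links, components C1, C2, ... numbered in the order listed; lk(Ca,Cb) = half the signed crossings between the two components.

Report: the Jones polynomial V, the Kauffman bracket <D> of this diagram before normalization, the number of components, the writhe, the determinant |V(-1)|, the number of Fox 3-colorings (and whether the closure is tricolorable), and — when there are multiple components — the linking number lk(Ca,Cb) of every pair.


V = -x^-4 + x^-3 + x^-1
<D> = A^-8 + 1 - A^4 (w = -4)
1 component over 8 crossings, w = -4
9 Fox colorings among 3^8, |V(-1)| = 3: tricolorable
why: det 3 = |V(-1)|; divisible by 3, so tricolorable


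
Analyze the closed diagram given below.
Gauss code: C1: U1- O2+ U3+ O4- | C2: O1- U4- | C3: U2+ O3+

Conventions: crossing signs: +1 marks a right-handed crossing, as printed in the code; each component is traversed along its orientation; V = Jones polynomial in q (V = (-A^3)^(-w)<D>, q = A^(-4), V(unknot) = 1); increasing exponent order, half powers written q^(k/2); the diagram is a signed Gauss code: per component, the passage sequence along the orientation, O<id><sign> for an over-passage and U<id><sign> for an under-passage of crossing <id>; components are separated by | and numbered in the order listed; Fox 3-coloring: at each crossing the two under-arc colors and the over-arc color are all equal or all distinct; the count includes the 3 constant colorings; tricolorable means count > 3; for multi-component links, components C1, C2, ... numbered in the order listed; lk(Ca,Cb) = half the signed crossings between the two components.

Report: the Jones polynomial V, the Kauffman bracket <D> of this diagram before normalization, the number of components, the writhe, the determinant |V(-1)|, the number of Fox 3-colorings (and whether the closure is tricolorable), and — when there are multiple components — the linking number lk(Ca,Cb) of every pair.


V = q^-2 + 2 + q^2
<D> = A^-8 + 2 + A^8 (w = 0)
3 components over 4 crossings, w = 0
lk(C1,C2): -1
lk(C1,C3) = +1
linking number lk(C2,C3) = 0
3 Fox colorings among 3^4, |V(-1)| = 4: not tricolorable
why: w = 0 shifts under R1 moves; the (-A^3)^(0) factor cancels that in V


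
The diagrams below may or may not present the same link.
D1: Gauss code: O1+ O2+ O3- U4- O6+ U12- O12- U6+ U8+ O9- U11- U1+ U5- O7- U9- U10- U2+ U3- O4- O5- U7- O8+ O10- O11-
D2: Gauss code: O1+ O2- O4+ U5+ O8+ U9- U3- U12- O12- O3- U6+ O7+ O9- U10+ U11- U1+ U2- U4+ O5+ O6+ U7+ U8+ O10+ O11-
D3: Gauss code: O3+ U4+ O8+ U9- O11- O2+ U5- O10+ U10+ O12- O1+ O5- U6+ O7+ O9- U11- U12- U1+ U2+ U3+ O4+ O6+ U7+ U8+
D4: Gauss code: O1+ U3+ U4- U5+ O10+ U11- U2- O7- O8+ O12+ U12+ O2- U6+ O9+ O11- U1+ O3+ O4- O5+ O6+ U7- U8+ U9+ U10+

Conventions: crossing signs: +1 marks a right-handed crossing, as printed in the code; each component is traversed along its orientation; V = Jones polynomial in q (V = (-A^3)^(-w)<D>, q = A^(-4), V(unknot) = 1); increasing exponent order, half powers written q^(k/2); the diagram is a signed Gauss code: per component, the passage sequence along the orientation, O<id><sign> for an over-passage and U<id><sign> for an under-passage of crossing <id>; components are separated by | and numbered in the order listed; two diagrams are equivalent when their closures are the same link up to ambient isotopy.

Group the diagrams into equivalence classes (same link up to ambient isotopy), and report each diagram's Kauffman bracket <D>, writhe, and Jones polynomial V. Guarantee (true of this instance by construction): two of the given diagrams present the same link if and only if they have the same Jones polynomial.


grouping into links: {D1} | {D2, D3, D4}
V(D1) = -q^-6 + q^-5 - q^-4 + 2q^-3 - q^-2 + q^-1  (w -4, c 12, <D> = A^-8 - A^-4 + 2 - A^4 + A^8 - A^12)
D2 (bracket -A^-18 + A^-14 - A^-10 + 2A^-6 - A^-2 + A^2; 12 crossings at w = +2): V = q - q^2 + 2q^3 - q^4 + q^5 - q^6
V(D3) = q - q^2 + 2q^3 - q^4 + q^5 - q^6  [12 crossings, <D> = -A^-12 + A^-8 - A^-4 + 2 - A^4 + A^8, w = +4]
V(D4) = q - q^2 + 2q^3 - q^4 + q^5 - q^6  [12 crossings, <D> = -A^-12 + A^-8 - A^-4 + 2 - A^4 + A^8, w = +4]
why: comparing 4 Jones polynomials yields 2 groups


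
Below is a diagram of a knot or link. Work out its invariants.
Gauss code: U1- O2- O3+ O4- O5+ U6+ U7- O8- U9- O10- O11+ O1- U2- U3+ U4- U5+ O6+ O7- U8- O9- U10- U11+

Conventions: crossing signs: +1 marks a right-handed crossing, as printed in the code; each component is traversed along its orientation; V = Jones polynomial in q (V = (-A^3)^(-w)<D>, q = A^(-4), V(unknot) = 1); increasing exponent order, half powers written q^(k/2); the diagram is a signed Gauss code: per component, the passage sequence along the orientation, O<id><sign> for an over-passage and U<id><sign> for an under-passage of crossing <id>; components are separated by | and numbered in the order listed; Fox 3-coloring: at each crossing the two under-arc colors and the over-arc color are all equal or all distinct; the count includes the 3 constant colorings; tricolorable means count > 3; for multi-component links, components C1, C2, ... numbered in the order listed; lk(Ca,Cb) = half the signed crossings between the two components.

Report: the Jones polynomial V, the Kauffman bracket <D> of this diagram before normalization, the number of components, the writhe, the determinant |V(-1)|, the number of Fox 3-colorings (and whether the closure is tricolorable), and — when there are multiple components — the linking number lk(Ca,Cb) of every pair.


V(q) = -q^-4 + q^-3 + q^-1
bracket: -A^-5 - A^3 + A^7, w = -3
1 component, writhe -3, over 11 crossings
det 3, colorings 9 of 3^11 — tricolorable
observation: |V(-1)| = 3: so tricolorable, since 3 divides 3


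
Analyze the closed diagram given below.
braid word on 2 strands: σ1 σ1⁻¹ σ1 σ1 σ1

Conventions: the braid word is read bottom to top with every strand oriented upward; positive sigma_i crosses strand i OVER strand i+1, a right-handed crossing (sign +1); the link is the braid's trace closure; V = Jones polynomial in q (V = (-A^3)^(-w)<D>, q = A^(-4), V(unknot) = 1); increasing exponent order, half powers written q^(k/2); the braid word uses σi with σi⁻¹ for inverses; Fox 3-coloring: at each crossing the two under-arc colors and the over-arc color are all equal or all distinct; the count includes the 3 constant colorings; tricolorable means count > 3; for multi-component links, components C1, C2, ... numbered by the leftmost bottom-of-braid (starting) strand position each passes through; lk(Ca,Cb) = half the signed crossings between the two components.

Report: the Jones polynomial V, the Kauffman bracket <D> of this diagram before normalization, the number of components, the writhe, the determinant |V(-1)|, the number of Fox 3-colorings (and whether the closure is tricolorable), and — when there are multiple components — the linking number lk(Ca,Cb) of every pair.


V = q + q^3 - q^4
<D> = A^-7 - A^-3 - A^5 (w = +3)
1 component over 5 crossings, w = +3
9 Fox colorings among 3^5, |V(-1)| = 3: tricolorable
why: det 3 = |V(-1)|; divisible by 3, so tricolorable


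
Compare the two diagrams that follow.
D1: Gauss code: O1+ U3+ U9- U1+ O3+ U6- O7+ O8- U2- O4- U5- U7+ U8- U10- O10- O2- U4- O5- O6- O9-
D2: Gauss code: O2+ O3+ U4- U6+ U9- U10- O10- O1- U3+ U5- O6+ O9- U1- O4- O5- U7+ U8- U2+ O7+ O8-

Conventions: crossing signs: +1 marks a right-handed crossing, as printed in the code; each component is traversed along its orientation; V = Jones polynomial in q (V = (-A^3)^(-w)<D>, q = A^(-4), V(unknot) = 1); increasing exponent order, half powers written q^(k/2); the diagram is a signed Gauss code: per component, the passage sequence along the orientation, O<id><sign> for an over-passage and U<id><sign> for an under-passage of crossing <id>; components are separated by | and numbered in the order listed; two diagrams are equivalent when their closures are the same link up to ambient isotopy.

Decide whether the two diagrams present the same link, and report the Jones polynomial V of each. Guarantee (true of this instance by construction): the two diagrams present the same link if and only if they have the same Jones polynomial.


equivalent: no
V(D1) = -q^-4 + q^-3 + q^-1  (w -4, c 10, <D> = A^-8 + 1 - A^4)
V(D2) = 1  [10 crossings, <D> = A^-6, w = -2]
key observation: 2 values of V(q) split the 2 diagrams


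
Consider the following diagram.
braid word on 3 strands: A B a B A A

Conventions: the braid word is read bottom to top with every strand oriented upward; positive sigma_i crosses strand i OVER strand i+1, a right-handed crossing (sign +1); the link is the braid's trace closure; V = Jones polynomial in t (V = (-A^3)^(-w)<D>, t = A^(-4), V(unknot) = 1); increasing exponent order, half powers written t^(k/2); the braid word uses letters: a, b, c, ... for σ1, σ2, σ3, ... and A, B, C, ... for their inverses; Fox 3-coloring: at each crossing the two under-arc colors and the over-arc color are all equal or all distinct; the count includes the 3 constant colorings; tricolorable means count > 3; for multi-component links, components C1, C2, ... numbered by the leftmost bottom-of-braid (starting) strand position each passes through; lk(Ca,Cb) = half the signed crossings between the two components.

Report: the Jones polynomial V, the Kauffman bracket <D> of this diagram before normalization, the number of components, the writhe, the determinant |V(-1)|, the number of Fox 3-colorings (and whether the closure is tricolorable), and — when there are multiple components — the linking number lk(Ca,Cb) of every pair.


Jones polynomial: V(t) = -t^-6 + t^-5 - t^-4 + 2t^-3 - t^-2 + t^-1
<D> = A^-8 - A^-4 + 2 - A^4 + A^8 - A^12; writhe -4
components 1, writhe -4 (6 crossings)
3-colorings: 3 of 3^6, det 7 — not tricolorable
note: w = -4 shifts under R1 moves; the (-A^3)^(4) factor cancels that in V


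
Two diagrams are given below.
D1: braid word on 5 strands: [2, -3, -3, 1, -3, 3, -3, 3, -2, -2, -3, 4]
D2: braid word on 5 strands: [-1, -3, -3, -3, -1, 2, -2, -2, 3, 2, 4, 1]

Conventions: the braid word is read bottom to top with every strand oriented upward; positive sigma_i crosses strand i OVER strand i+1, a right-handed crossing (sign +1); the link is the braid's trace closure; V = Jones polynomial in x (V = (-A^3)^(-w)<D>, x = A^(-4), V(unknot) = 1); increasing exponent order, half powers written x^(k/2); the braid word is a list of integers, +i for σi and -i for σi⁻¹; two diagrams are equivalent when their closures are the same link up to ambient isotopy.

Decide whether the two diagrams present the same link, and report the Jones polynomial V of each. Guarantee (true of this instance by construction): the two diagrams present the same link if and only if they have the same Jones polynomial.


same link: no
V(D1) = -x^-6 + x^-5 - x^-4 + 2x^-3 - x^-2 + x^-1  [12 crossings, <D> = A^-2 - A^2 + 2A^6 - A^10 + A^14 - A^18, w = -2]
V(D2) = -x^-4 + x^-3 + x^-1  [12 crossings, <D> = A^-2 + A^6 - A^10, w = -2]
insight: 2 values of V(x) split the 2 diagrams


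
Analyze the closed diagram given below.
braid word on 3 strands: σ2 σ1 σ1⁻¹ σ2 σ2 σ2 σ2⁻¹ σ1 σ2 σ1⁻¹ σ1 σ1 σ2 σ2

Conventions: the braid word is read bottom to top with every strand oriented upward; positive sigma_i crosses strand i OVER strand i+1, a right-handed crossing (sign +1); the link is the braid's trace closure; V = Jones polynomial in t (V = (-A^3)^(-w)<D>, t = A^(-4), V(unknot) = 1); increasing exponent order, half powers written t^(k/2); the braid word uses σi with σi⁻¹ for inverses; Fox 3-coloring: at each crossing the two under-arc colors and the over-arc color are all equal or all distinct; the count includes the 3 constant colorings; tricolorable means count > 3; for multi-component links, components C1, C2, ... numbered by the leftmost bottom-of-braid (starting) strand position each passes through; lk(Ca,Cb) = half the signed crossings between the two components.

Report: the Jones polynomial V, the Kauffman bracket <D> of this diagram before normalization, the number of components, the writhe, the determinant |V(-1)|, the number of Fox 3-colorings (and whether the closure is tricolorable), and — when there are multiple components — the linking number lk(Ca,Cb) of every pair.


V(t) = t^3 + t^5 - t^6 + t^7 - t^8 + t^9 - t^10
bracket: -A^-16 + A^-12 - A^-8 + A^-4 - 1 + A^4 + A^12, w = +8
1 component, writhe +8, over 14 crossings
det 7, colorings 3 of 3^14 — not tricolorable
observation: the word shrinks to σ2 σ2 σ2 σ1 σ2 σ1 σ2 σ2 after cancelling


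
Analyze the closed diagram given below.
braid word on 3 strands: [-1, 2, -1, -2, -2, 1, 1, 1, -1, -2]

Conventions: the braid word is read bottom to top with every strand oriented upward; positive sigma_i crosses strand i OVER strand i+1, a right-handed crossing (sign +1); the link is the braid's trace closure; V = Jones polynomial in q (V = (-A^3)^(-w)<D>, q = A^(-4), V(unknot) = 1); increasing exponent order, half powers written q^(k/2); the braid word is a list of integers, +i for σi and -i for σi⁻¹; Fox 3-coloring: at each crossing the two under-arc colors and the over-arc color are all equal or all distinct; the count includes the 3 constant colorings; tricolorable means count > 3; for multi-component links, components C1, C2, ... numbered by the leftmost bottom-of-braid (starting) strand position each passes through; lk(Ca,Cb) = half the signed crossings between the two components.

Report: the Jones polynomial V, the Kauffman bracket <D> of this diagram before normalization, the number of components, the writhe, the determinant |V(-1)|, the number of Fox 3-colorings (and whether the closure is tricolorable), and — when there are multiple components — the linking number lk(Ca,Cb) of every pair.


V = -q^-5 + q^-4 - q^-3 + 2q^-2 - q^-1 + 2 - q
<D> = -A^-10 + 2A^-6 - A^-2 + 2A^2 - A^6 + A^10 - A^14 (w = -2)
1 component over 10 crossings, w = -2
9 Fox colorings among 3^10, |V(-1)| = 9: tricolorable
why: the word shrinks to σ1⁻¹ σ2 σ1⁻¹ σ2⁻¹ σ2⁻¹ σ1 σ1 σ2⁻¹ after cancelling


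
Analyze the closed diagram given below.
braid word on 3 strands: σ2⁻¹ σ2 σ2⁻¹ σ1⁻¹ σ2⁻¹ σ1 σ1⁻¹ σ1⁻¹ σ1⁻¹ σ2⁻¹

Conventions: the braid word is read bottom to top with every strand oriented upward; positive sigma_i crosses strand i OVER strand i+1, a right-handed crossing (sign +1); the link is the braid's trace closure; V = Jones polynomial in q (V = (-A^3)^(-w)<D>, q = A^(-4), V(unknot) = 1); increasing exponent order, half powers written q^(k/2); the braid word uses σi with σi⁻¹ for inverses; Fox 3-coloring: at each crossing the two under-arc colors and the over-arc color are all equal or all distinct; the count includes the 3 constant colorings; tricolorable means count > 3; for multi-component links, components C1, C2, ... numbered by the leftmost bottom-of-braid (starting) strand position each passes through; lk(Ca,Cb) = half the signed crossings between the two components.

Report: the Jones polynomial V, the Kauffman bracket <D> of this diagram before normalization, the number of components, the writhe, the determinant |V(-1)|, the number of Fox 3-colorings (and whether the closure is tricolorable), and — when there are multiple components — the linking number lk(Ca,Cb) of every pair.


V = -q^-7 + q^-6 - q^-5 + q^-4 + q^-2
<D> = A^-10 + A^-2 - A^2 + A^6 - A^10 (w = -6)
1 component over 10 crossings, w = -6
3 Fox colorings among 3^10, |V(-1)| = 5: not tricolorable
why: V spans 5 powers of q: at least 5 crossings in any diagram


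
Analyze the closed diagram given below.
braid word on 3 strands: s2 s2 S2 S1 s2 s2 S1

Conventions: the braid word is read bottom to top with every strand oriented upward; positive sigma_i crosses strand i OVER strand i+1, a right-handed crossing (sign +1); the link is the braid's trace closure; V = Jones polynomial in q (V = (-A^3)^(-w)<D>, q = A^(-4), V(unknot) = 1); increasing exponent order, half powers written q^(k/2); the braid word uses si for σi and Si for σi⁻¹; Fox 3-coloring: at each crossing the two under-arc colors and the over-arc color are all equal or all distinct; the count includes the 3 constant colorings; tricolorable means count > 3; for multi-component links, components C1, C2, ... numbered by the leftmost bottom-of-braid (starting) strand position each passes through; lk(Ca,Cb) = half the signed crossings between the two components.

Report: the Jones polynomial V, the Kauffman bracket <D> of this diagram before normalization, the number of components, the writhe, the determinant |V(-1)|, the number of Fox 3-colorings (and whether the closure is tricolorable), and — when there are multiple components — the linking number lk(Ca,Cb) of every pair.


V = -q^(-3/2) + q^(-1/2) - 2q^(1/2) + q^(3/2) - 2q^(5/2) + q^(7/2)
<D> = -A^-11 + 2A^-7 - A^-3 + 2A - A^5 + A^9 (w = +1)
2 components over 7 crossings, w = +1
lk(C1,C2): 0
3 Fox colorings among 3^7, |V(-1)| = 8: not tricolorable
why: the word shrinks to σ2 σ1⁻¹ σ2 σ2 σ1⁻¹ after cancelling


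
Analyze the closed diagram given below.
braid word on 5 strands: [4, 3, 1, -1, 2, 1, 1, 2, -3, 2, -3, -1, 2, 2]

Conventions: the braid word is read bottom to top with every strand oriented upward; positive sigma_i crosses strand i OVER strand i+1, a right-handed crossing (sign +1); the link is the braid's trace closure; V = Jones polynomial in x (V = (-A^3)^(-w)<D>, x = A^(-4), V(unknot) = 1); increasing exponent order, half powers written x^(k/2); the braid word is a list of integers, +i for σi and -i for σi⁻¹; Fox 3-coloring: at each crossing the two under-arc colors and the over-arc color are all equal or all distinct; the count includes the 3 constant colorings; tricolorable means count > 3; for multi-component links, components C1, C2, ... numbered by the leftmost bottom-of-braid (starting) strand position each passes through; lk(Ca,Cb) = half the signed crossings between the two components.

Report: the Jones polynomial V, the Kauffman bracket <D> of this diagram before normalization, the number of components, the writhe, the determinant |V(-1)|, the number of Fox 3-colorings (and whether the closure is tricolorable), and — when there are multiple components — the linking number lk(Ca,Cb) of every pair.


V(x) = x - 2x^2 + 3x^3 - 2x^4 + 3x^5 - 2x^6 + x^7 - x^8
bracket: -A^-14 + A^-10 - 2A^-6 + 3A^-2 - 2A^2 + 3A^6 - 2A^10 + A^14, w = +6
1 component, writhe +6, over 14 crossings
det 15, colorings 9 of 3^14 — tricolorable
observation: w = +6 (over 14 crossings) is diagram-only; (-A^3)^(-6) removes it from V


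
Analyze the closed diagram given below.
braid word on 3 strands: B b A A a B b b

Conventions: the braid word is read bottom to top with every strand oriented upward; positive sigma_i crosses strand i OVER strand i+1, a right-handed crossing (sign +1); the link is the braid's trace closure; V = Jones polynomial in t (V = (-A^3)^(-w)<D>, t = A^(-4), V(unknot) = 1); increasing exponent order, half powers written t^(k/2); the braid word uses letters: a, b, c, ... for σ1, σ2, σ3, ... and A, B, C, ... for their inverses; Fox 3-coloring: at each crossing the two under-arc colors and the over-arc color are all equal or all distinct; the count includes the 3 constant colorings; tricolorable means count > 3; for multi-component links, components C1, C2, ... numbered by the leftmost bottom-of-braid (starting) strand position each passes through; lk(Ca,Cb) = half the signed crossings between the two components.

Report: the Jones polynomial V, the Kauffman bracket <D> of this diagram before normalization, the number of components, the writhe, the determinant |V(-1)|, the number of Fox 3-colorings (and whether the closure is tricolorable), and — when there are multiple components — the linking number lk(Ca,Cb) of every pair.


V(t) = 1
bracket: 1, w = 0
1 component, writhe 0, over 8 crossings
det 1, colorings 3 of 3^8 — not tricolorable
observation: det 1 = |V(-1)|; not divisible by 3, so not tricolorable


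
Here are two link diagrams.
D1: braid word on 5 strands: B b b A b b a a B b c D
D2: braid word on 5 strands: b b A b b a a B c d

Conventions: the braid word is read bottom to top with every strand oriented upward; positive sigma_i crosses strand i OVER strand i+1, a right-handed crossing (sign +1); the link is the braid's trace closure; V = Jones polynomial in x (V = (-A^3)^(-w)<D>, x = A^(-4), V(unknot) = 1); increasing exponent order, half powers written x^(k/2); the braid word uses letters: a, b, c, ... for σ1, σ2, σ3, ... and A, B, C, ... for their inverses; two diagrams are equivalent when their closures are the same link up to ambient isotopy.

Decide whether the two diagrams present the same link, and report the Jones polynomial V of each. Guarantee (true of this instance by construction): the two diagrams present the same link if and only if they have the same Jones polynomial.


same link: yes
V(D1) = x - x^2 + 2x^3 - x^4 + x^5 - x^6  [12 crossings, <D> = -A^-12 + A^-8 - A^-4 + 2 - A^4 + A^8, w = +4]
V(D2) = x - x^2 + 2x^3 - x^4 + x^5 - x^6  (w +6, c 10, <D> = -A^-6 + A^-2 - A^2 + 2A^6 - A^10 + A^14)
note: Markov moves rewrite D1 (12 crossings) into D2 (10)


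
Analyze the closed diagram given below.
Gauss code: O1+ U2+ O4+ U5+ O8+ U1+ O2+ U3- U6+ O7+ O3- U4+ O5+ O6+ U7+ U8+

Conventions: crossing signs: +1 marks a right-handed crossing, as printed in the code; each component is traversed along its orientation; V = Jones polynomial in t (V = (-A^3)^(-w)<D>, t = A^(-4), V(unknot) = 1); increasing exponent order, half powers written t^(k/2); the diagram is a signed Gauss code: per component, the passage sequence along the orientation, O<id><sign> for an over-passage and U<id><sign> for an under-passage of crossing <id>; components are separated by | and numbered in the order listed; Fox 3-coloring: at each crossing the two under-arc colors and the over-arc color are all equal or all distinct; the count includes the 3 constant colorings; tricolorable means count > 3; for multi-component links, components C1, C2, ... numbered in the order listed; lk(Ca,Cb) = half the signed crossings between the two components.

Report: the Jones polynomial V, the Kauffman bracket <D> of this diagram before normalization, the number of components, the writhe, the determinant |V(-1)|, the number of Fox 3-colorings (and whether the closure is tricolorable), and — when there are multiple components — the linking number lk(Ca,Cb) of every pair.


V = t^2 - t^3 + 3t^4 - 3t^5 + 3t^6 - 3t^7 + 2t^8 - t^9
<D> = -A^-18 + 2A^-14 - 3A^-10 + 3A^-6 - 3A^-2 + 3A^2 - A^6 + A^10 (w = +6)
1 component over 8 crossings, w = +6
3 Fox colorings among 3^8, |V(-1)| = 17: not tricolorable
why: w = +6 (over 8 crossings) is diagram-only; (-A^3)^(-6) removes it from V


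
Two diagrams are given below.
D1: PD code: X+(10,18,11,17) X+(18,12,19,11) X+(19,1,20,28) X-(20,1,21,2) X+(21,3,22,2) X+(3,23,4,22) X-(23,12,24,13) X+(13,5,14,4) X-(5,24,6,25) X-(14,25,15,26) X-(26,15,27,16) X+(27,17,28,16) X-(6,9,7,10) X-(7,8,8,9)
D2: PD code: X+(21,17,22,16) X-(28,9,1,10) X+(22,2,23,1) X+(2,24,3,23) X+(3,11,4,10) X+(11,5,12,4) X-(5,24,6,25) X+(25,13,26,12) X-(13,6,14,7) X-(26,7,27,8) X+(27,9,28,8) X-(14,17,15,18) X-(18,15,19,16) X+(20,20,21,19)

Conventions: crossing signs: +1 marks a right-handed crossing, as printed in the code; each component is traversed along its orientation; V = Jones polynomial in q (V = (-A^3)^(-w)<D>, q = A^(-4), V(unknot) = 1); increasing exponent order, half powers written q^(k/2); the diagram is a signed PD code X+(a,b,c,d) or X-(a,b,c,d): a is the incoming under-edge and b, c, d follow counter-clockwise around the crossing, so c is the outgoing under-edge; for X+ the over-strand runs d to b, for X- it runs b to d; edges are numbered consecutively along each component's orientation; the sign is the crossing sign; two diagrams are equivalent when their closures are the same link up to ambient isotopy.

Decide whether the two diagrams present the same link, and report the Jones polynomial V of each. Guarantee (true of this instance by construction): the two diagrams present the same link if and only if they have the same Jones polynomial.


equivalent: yes
V(D1) = q^-1 - 1 + 2q - 2q^2 + 2q^3 - 2q^4 + q^5  (w 0, c 14, <D> = A^-20 - 2A^-16 + 2A^-12 - 2A^-8 + 2A^-4 - 1 + A^4)
D2 (bracket A^-14 - 2A^-10 + 2A^-6 - 2A^-2 + 2A^2 - A^6 + A^10; 14 crossings at w = +2): V = q^-1 - 1 + 2q - 2q^2 + 2q^3 - 2q^4 + q^5
why: from 14 to 14 crossings by R-moves: one link, two diagrams


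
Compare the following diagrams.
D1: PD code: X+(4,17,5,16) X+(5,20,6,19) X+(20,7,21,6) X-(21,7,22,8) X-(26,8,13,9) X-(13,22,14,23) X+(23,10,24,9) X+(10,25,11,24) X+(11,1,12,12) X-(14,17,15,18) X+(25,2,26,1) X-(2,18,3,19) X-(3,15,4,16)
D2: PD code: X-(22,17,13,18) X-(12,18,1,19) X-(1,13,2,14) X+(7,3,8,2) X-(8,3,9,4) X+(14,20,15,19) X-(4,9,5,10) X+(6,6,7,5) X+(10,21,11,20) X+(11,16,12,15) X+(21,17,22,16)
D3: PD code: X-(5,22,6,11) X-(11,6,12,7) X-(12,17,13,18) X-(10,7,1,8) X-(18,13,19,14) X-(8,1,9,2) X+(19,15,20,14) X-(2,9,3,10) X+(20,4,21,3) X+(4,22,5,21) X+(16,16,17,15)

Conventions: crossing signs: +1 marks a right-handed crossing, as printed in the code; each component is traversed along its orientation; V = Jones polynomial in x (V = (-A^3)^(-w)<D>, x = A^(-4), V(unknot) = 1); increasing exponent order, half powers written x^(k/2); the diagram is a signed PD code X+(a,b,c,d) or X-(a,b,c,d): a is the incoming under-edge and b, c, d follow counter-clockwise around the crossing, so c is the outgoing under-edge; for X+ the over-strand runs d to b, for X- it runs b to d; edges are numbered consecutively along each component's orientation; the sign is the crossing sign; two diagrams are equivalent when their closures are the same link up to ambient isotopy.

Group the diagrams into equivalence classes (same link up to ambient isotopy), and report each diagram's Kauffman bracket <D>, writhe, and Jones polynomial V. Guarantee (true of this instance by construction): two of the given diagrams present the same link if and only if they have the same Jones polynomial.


classes: {D1} | {D2} | {D3}
V(D1) = -x^(1/2) - x^(5/2)  [13 crossings, <D> = A^-7 + A, w = +1]
V(D2) = -x^(-1/2) - x^(1/2)  (w +1, c 11, <D> = A + A^5)
V(D3) = x^(-9/2) - x^(-5/2) - x^(-3/2) - x^(-1/2)  (w -3, c 11, <D> = A^-7 + A^-3 + A - A^9)
insight: comparing 3 Jones polynomials yields 3 groups


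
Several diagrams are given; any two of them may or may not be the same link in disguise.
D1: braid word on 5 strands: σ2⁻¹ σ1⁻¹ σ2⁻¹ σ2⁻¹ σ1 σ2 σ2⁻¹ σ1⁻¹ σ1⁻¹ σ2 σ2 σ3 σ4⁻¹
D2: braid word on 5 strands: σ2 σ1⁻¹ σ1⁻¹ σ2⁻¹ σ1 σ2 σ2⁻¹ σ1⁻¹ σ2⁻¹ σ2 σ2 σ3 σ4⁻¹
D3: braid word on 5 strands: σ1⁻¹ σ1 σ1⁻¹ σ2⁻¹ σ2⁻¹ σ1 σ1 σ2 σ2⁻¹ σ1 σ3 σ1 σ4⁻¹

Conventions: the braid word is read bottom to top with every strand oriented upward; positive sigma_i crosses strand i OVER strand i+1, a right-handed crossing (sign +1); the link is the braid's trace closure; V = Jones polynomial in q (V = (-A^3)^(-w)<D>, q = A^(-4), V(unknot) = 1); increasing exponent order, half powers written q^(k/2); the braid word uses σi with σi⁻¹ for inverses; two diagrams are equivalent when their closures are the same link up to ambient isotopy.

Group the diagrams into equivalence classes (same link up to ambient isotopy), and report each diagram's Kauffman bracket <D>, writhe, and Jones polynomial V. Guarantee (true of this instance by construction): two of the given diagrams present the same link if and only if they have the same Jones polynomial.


classes: {D1} | {D2} | {D3}
V(D1) = -q^(-9/2) - q^(-5/2) + q^(-3/2) - q^(-1/2)  [13 crossings, <D> = A^-7 - A^-3 + A + A^9, w = -3]
D2 (bracket A^-1 + A^7; 13 crossings at w = -1): V = -q^(-5/2) - q^(-1/2)
D3 (bracket -A^-11 + A^-7 - A^-3 + 2A + A^9; 13 crossings at w = +1): V = -q^(-3/2) - 2q^(1/2) + q^(3/2) - q^(5/2) + q^(7/2)
note: comparing 3 Jones polynomials yields 3 groups


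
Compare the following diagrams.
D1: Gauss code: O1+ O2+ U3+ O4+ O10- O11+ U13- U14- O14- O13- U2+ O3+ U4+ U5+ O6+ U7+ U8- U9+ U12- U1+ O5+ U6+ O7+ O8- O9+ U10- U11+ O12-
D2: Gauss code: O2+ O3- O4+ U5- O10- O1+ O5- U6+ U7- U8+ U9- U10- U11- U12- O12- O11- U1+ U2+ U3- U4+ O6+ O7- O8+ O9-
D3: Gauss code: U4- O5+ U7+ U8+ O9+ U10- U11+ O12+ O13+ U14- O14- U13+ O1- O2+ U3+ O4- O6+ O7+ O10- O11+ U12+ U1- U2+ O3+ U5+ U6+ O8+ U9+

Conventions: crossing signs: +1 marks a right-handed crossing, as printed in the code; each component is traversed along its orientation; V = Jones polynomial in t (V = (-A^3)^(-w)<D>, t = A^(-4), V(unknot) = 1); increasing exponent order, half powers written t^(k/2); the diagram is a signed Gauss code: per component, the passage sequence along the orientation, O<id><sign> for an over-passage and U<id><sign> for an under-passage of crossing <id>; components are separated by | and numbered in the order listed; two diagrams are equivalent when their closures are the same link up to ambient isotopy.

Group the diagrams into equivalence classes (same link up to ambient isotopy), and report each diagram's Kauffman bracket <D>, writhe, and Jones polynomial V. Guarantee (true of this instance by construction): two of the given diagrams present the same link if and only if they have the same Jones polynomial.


equivalence classes: {D1, D3} | {D2}
D1 (bracket A^-20 - 2A^-16 + A^-12 - 2A^-8 + 2A^-4 + A^4; 14 crossings at w = +4): V = t^2 + 2t^4 - 2t^5 + t^6 - 2t^7 + t^8
D2 (bracket A^-6; 12 crossings at w = -2): V = 1
D3 (bracket A^-14 - 2A^-10 + A^-6 - 2A^-2 + 2A^2 + A^10; 14 crossings at w = +6): V = t^2 + 2t^4 - 2t^5 + t^6 - 2t^7 + t^8
key observation: 2 classes among 3 diagrams; unequal V(t) rules out equality


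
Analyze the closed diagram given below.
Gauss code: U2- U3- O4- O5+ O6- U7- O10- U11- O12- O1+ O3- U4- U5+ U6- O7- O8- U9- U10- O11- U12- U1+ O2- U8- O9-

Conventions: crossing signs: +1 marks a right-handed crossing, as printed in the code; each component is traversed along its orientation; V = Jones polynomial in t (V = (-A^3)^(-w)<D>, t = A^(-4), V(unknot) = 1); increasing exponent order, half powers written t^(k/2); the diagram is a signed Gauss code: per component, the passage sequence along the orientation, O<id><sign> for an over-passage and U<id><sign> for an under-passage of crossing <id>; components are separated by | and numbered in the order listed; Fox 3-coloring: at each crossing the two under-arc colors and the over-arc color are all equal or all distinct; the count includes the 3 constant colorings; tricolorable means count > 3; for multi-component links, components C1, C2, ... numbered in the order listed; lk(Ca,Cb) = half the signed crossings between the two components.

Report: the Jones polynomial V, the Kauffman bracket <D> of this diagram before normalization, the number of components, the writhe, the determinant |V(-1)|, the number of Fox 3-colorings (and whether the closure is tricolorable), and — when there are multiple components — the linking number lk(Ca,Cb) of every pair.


V = -t^-8 + t^-5 + t^-3
<D> = A^-12 + A^-4 - A^8 (w = -8)
1 component over 12 crossings, w = -8
9 Fox colorings among 3^12, |V(-1)| = 3: tricolorable
why: det 3 = |V(-1)|; divisible by 3, so tricolorable
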